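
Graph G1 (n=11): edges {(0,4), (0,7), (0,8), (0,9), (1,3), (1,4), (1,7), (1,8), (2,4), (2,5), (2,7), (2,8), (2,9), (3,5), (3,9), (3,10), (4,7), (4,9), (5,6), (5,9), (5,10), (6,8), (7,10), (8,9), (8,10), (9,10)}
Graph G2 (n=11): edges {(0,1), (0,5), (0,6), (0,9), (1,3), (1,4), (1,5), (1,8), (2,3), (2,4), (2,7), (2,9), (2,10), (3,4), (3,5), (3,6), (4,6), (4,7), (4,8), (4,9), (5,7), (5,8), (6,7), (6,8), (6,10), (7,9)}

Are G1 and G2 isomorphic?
Yes, isomorphic

The graphs are isomorphic.
One valid mapping φ: V(G1) → V(G2): 0→8, 1→0, 2→3, 3→9, 4→1, 5→2, 6→10, 7→5, 8→6, 9→4, 10→7

Verify φ preserves adjacency — for each edge of G1, its image is an edge of G2:
  (0,4) → (φ(0),φ(4)) = (1,8) ∈ E(G2) ✓
  (0,7) → (φ(0),φ(7)) = (5,8) ∈ E(G2) ✓
  (0,8) → (φ(0),φ(8)) = (6,8) ∈ E(G2) ✓
  (0,9) → (φ(0),φ(9)) = (4,8) ∈ E(G2) ✓
  (1,3) → (φ(1),φ(3)) = (0,9) ∈ E(G2) ✓
  (1,4) → (φ(1),φ(4)) = (0,1) ∈ E(G2) ✓
  (1,7) → (φ(1),φ(7)) = (0,5) ∈ E(G2) ✓
  (1,8) → (φ(1),φ(8)) = (0,6) ∈ E(G2) ✓
  (2,4) → (φ(2),φ(4)) = (1,3) ∈ E(G2) ✓
  (2,5) → (φ(2),φ(5)) = (2,3) ∈ E(G2) ✓
  (2,7) → (φ(2),φ(7)) = (3,5) ∈ E(G2) ✓
  (2,8) → (φ(2),φ(8)) = (3,6) ∈ E(G2) ✓
  (2,9) → (φ(2),φ(9)) = (3,4) ∈ E(G2) ✓
  (3,5) → (φ(3),φ(5)) = (2,9) ∈ E(G2) ✓
  (3,9) → (φ(3),φ(9)) = (4,9) ∈ E(G2) ✓
  (3,10) → (φ(3),φ(10)) = (7,9) ∈ E(G2) ✓
  (4,7) → (φ(4),φ(7)) = (1,5) ∈ E(G2) ✓
  (4,9) → (φ(4),φ(9)) = (1,4) ∈ E(G2) ✓
  (5,6) → (φ(5),φ(6)) = (2,10) ∈ E(G2) ✓
  (5,9) → (φ(5),φ(9)) = (2,4) ∈ E(G2) ✓
  (5,10) → (φ(5),φ(10)) = (2,7) ∈ E(G2) ✓
  (6,8) → (φ(6),φ(8)) = (6,10) ∈ E(G2) ✓
  (7,10) → (φ(7),φ(10)) = (5,7) ∈ E(G2) ✓
  (8,9) → (φ(8),φ(9)) = (4,6) ∈ E(G2) ✓
  (8,10) → (φ(8),φ(10)) = (6,7) ∈ E(G2) ✓
  (9,10) → (φ(9),φ(10)) = (4,7) ∈ E(G2) ✓
All 26 edges of G1 map to edges of G2, and |E(G1)| = |E(G2)| = 26, so φ is a bijection on edges as well as vertices. Hence G1 ≅ G2.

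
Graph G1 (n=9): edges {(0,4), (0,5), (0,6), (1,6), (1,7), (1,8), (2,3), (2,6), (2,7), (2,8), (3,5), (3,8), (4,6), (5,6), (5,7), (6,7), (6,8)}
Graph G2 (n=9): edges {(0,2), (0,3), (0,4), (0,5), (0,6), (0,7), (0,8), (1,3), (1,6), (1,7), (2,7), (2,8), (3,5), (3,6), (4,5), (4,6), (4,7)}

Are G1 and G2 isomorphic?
Yes, isomorphic

The graphs are isomorphic.
One valid mapping φ: V(G1) → V(G2): 0→2, 1→5, 2→6, 3→1, 4→8, 5→7, 6→0, 7→4, 8→3

Verify φ preserves adjacency — for each edge of G1, its image is an edge of G2:
  (0,4) → (φ(0),φ(4)) = (2,8) ∈ E(G2) ✓
  (0,5) → (φ(0),φ(5)) = (2,7) ∈ E(G2) ✓
  (0,6) → (φ(0),φ(6)) = (0,2) ∈ E(G2) ✓
  (1,6) → (φ(1),φ(6)) = (0,5) ∈ E(G2) ✓
  (1,7) → (φ(1),φ(7)) = (4,5) ∈ E(G2) ✓
  (1,8) → (φ(1),φ(8)) = (3,5) ∈ E(G2) ✓
  (2,3) → (φ(2),φ(3)) = (1,6) ∈ E(G2) ✓
  (2,6) → (φ(2),φ(6)) = (0,6) ∈ E(G2) ✓
  (2,7) → (φ(2),φ(7)) = (4,6) ∈ E(G2) ✓
  (2,8) → (φ(2),φ(8)) = (3,6) ∈ E(G2) ✓
  (3,5) → (φ(3),φ(5)) = (1,7) ∈ E(G2) ✓
  (3,8) → (φ(3),φ(8)) = (1,3) ∈ E(G2) ✓
  (4,6) → (φ(4),φ(6)) = (0,8) ∈ E(G2) ✓
  (5,6) → (φ(5),φ(6)) = (0,7) ∈ E(G2) ✓
  (5,7) → (φ(5),φ(7)) = (4,7) ∈ E(G2) ✓
  (6,7) → (φ(6),φ(7)) = (0,4) ∈ E(G2) ✓
  (6,8) → (φ(6),φ(8)) = (0,3) ∈ E(G2) ✓
All 17 edges of G1 map to edges of G2, and |E(G1)| = |E(G2)| = 17, so φ is a bijection on edges as well as vertices. Hence G1 ≅ G2.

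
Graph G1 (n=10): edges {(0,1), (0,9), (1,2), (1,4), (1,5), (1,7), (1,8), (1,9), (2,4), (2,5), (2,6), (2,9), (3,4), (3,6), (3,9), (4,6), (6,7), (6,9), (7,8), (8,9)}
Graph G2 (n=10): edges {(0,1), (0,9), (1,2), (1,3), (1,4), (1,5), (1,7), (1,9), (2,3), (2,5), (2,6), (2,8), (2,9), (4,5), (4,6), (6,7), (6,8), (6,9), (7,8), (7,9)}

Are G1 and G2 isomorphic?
Yes, isomorphic

The graphs are isomorphic.
One valid mapping φ: V(G1) → V(G2): 0→3, 1→1, 2→9, 3→8, 4→7, 5→0, 6→6, 7→4, 8→5, 9→2

Verify φ preserves adjacency — for each edge of G1, its image is an edge of G2:
  (0,1) → (φ(0),φ(1)) = (1,3) ∈ E(G2) ✓
  (0,9) → (φ(0),φ(9)) = (2,3) ∈ E(G2) ✓
  (1,2) → (φ(1),φ(2)) = (1,9) ∈ E(G2) ✓
  (1,4) → (φ(1),φ(4)) = (1,7) ∈ E(G2) ✓
  (1,5) → (φ(1),φ(5)) = (0,1) ∈ E(G2) ✓
  (1,7) → (φ(1),φ(7)) = (1,4) ∈ E(G2) ✓
  (1,8) → (φ(1),φ(8)) = (1,5) ∈ E(G2) ✓
  (1,9) → (φ(1),φ(9)) = (1,2) ∈ E(G2) ✓
  (2,4) → (φ(2),φ(4)) = (7,9) ∈ E(G2) ✓
  (2,5) → (φ(2),φ(5)) = (0,9) ∈ E(G2) ✓
  (2,6) → (φ(2),φ(6)) = (6,9) ∈ E(G2) ✓
  (2,9) → (φ(2),φ(9)) = (2,9) ∈ E(G2) ✓
  (3,4) → (φ(3),φ(4)) = (7,8) ∈ E(G2) ✓
  (3,6) → (φ(3),φ(6)) = (6,8) ∈ E(G2) ✓
  (3,9) → (φ(3),φ(9)) = (2,8) ∈ E(G2) ✓
  (4,6) → (φ(4),φ(6)) = (6,7) ∈ E(G2) ✓
  (6,7) → (φ(6),φ(7)) = (4,6) ∈ E(G2) ✓
  (6,9) → (φ(6),φ(9)) = (2,6) ∈ E(G2) ✓
  (7,8) → (φ(7),φ(8)) = (4,5) ∈ E(G2) ✓
  (8,9) → (φ(8),φ(9)) = (2,5) ∈ E(G2) ✓
All 20 edges of G1 map to edges of G2, and |E(G1)| = |E(G2)| = 20, so φ is a bijection on edges as well as vertices. Hence G1 ≅ G2.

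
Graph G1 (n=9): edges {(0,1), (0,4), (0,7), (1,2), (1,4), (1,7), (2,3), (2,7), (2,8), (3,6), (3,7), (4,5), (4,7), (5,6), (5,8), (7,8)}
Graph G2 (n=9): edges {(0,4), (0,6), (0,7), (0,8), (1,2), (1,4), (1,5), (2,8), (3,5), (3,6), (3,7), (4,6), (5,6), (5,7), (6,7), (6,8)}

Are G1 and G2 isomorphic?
Yes, isomorphic

The graphs are isomorphic.
One valid mapping φ: V(G1) → V(G2): 0→3, 1→7, 2→0, 3→8, 4→5, 5→1, 6→2, 7→6, 8→4

Verify φ preserves adjacency — for each edge of G1, its image is an edge of G2:
  (0,1) → (φ(0),φ(1)) = (3,7) ∈ E(G2) ✓
  (0,4) → (φ(0),φ(4)) = (3,5) ∈ E(G2) ✓
  (0,7) → (φ(0),φ(7)) = (3,6) ∈ E(G2) ✓
  (1,2) → (φ(1),φ(2)) = (0,7) ∈ E(G2) ✓
  (1,4) → (φ(1),φ(4)) = (5,7) ∈ E(G2) ✓
  (1,7) → (φ(1),φ(7)) = (6,7) ∈ E(G2) ✓
  (2,3) → (φ(2),φ(3)) = (0,8) ∈ E(G2) ✓
  (2,7) → (φ(2),φ(7)) = (0,6) ∈ E(G2) ✓
  (2,8) → (φ(2),φ(8)) = (0,4) ∈ E(G2) ✓
  (3,6) → (φ(3),φ(6)) = (2,8) ∈ E(G2) ✓
  (3,7) → (φ(3),φ(7)) = (6,8) ∈ E(G2) ✓
  (4,5) → (φ(4),φ(5)) = (1,5) ∈ E(G2) ✓
  (4,7) → (φ(4),φ(7)) = (5,6) ∈ E(G2) ✓
  (5,6) → (φ(5),φ(6)) = (1,2) ∈ E(G2) ✓
  (5,8) → (φ(5),φ(8)) = (1,4) ∈ E(G2) ✓
  (7,8) → (φ(7),φ(8)) = (4,6) ∈ E(G2) ✓
All 16 edges of G1 map to edges of G2, and |E(G1)| = |E(G2)| = 16, so φ is a bijection on edges as well as vertices. Hence G1 ≅ G2.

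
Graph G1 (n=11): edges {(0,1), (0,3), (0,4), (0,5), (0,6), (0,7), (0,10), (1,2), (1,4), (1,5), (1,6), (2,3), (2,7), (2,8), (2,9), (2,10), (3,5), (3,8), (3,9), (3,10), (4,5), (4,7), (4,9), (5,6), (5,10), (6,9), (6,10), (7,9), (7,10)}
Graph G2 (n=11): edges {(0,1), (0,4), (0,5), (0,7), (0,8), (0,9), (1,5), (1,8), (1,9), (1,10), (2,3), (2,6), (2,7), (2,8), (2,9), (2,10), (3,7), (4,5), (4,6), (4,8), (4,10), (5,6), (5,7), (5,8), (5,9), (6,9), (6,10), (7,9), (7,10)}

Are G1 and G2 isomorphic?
Yes, isomorphic

The graphs are isomorphic.
One valid mapping φ: V(G1) → V(G2): 0→5, 1→8, 2→2, 3→7, 4→4, 5→0, 6→1, 7→6, 8→3, 9→10, 10→9

Verify φ preserves adjacency — for each edge of G1, its image is an edge of G2:
  (0,1) → (φ(0),φ(1)) = (5,8) ∈ E(G2) ✓
  (0,3) → (φ(0),φ(3)) = (5,7) ∈ E(G2) ✓
  (0,4) → (φ(0),φ(4)) = (4,5) ∈ E(G2) ✓
  (0,5) → (φ(0),φ(5)) = (0,5) ∈ E(G2) ✓
  (0,6) → (φ(0),φ(6)) = (1,5) ∈ E(G2) ✓
  (0,7) → (φ(0),φ(7)) = (5,6) ∈ E(G2) ✓
  (0,10) → (φ(0),φ(10)) = (5,9) ∈ E(G2) ✓
  (1,2) → (φ(1),φ(2)) = (2,8) ∈ E(G2) ✓
  (1,4) → (φ(1),φ(4)) = (4,8) ∈ E(G2) ✓
  (1,5) → (φ(1),φ(5)) = (0,8) ∈ E(G2) ✓
  (1,6) → (φ(1),φ(6)) = (1,8) ∈ E(G2) ✓
  (2,3) → (φ(2),φ(3)) = (2,7) ∈ E(G2) ✓
  (2,7) → (φ(2),φ(7)) = (2,6) ∈ E(G2) ✓
  (2,8) → (φ(2),φ(8)) = (2,3) ∈ E(G2) ✓
  (2,9) → (φ(2),φ(9)) = (2,10) ∈ E(G2) ✓
  (2,10) → (φ(2),φ(10)) = (2,9) ∈ E(G2) ✓
  (3,5) → (φ(3),φ(5)) = (0,7) ∈ E(G2) ✓
  (3,8) → (φ(3),φ(8)) = (3,7) ∈ E(G2) ✓
  (3,9) → (φ(3),φ(9)) = (7,10) ∈ E(G2) ✓
  (3,10) → (φ(3),φ(10)) = (7,9) ∈ E(G2) ✓
  (4,5) → (φ(4),φ(5)) = (0,4) ∈ E(G2) ✓
  (4,7) → (φ(4),φ(7)) = (4,6) ∈ E(G2) ✓
  (4,9) → (φ(4),φ(9)) = (4,10) ∈ E(G2) ✓
  (5,6) → (φ(5),φ(6)) = (0,1) ∈ E(G2) ✓
  (5,10) → (φ(5),φ(10)) = (0,9) ∈ E(G2) ✓
  (6,9) → (φ(6),φ(9)) = (1,10) ∈ E(G2) ✓
  (6,10) → (φ(6),φ(10)) = (1,9) ∈ E(G2) ✓
  (7,9) → (φ(7),φ(9)) = (6,10) ∈ E(G2) ✓
  (7,10) → (φ(7),φ(10)) = (6,9) ∈ E(G2) ✓
All 29 edges of G1 map to edges of G2, and |E(G1)| = |E(G2)| = 29, so φ is a bijection on edges as well as vertices. Hence G1 ≅ G2.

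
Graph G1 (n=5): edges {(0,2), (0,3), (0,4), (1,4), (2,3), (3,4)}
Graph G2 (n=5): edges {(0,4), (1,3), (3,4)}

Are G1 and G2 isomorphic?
No, not isomorphic

The graphs are NOT isomorphic.

Connected components of G1: 1 component(s) with vertex sets [[0, 1, 2, 3, 4]], sizes [5].
Connected components of G2: 2 component(s) with vertex sets [[2], [0, 1, 3, 4]], sizes [1, 4].
The number of connected components (and the multiset of component sizes) is an isomorphism invariant — an isomorphism maps each component of G1 bijectively onto a component of G2. Since G1 has 1 component(s) and G2 has 2, they cannot be isomorphic.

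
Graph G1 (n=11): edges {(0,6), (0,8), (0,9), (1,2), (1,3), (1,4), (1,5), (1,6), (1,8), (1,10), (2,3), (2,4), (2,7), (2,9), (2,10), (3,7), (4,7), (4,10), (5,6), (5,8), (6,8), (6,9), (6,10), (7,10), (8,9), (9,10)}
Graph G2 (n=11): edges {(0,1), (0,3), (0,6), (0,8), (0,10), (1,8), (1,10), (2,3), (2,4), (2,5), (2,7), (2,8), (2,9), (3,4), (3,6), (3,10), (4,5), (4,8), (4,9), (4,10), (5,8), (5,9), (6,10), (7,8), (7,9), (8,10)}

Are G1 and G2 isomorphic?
Yes, isomorphic

The graphs are isomorphic.
One valid mapping φ: V(G1) → V(G2): 0→6, 1→8, 2→2, 3→7, 4→5, 5→1, 6→10, 7→9, 8→0, 9→3, 10→4

Verify φ preserves adjacency — for each edge of G1, its image is an edge of G2:
  (0,6) → (φ(0),φ(6)) = (6,10) ∈ E(G2) ✓
  (0,8) → (φ(0),φ(8)) = (0,6) ∈ E(G2) ✓
  (0,9) → (φ(0),φ(9)) = (3,6) ∈ E(G2) ✓
  (1,2) → (φ(1),φ(2)) = (2,8) ∈ E(G2) ✓
  (1,3) → (φ(1),φ(3)) = (7,8) ∈ E(G2) ✓
  (1,4) → (φ(1),φ(4)) = (5,8) ∈ E(G2) ✓
  (1,5) → (φ(1),φ(5)) = (1,8) ∈ E(G2) ✓
  (1,6) → (φ(1),φ(6)) = (8,10) ∈ E(G2) ✓
  (1,8) → (φ(1),φ(8)) = (0,8) ∈ E(G2) ✓
  (1,10) → (φ(1),φ(10)) = (4,8) ∈ E(G2) ✓
  (2,3) → (φ(2),φ(3)) = (2,7) ∈ E(G2) ✓
  (2,4) → (φ(2),φ(4)) = (2,5) ∈ E(G2) ✓
  (2,7) → (φ(2),φ(7)) = (2,9) ∈ E(G2) ✓
  (2,9) → (φ(2),φ(9)) = (2,3) ∈ E(G2) ✓
  (2,10) → (φ(2),φ(10)) = (2,4) ∈ E(G2) ✓
  (3,7) → (φ(3),φ(7)) = (7,9) ∈ E(G2) ✓
  (4,7) → (φ(4),φ(7)) = (5,9) ∈ E(G2) ✓
  (4,10) → (φ(4),φ(10)) = (4,5) ∈ E(G2) ✓
  (5,6) → (φ(5),φ(6)) = (1,10) ∈ E(G2) ✓
  (5,8) → (φ(5),φ(8)) = (0,1) ∈ E(G2) ✓
  (6,8) → (φ(6),φ(8)) = (0,10) ∈ E(G2) ✓
  (6,9) → (φ(6),φ(9)) = (3,10) ∈ E(G2) ✓
  (6,10) → (φ(6),φ(10)) = (4,10) ∈ E(G2) ✓
  (7,10) → (φ(7),φ(10)) = (4,9) ∈ E(G2) ✓
  (8,9) → (φ(8),φ(9)) = (0,3) ∈ E(G2) ✓
  (9,10) → (φ(9),φ(10)) = (3,4) ∈ E(G2) ✓
All 26 edges of G1 map to edges of G2, and |E(G1)| = |E(G2)| = 26, so φ is a bijection on edges as well as vertices. Hence G1 ≅ G2.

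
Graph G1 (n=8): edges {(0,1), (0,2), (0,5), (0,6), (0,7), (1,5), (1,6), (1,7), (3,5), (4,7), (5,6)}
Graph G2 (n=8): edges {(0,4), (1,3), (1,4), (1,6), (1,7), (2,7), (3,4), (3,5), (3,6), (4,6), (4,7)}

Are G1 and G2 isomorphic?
Yes, isomorphic

The graphs are isomorphic.
One valid mapping φ: V(G1) → V(G2): 0→4, 1→1, 2→0, 3→5, 4→2, 5→3, 6→6, 7→7

Verify φ preserves adjacency — for each edge of G1, its image is an edge of G2:
  (0,1) → (φ(0),φ(1)) = (1,4) ∈ E(G2) ✓
  (0,2) → (φ(0),φ(2)) = (0,4) ∈ E(G2) ✓
  (0,5) → (φ(0),φ(5)) = (3,4) ∈ E(G2) ✓
  (0,6) → (φ(0),φ(6)) = (4,6) ∈ E(G2) ✓
  (0,7) → (φ(0),φ(7)) = (4,7) ∈ E(G2) ✓
  (1,5) → (φ(1),φ(5)) = (1,3) ∈ E(G2) ✓
  (1,6) → (φ(1),φ(6)) = (1,6) ∈ E(G2) ✓
  (1,7) → (φ(1),φ(7)) = (1,7) ∈ E(G2) ✓
  (3,5) → (φ(3),φ(5)) = (3,5) ∈ E(G2) ✓
  (4,7) → (φ(4),φ(7)) = (2,7) ∈ E(G2) ✓
  (5,6) → (φ(5),φ(6)) = (3,6) ∈ E(G2) ✓
All 11 edges of G1 map to edges of G2, and |E(G1)| = |E(G2)| = 11, so φ is a bijection on edges as well as vertices. Hence G1 ≅ G2.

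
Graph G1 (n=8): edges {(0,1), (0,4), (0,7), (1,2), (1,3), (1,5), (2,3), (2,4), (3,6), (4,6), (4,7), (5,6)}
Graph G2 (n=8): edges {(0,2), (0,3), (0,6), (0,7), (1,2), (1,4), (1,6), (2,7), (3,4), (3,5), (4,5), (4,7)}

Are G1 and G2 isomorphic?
Yes, isomorphic

The graphs are isomorphic.
One valid mapping φ: V(G1) → V(G2): 0→3, 1→0, 2→7, 3→2, 4→4, 5→6, 6→1, 7→5

Verify φ preserves adjacency — for each edge of G1, its image is an edge of G2:
  (0,1) → (φ(0),φ(1)) = (0,3) ∈ E(G2) ✓
  (0,4) → (φ(0),φ(4)) = (3,4) ∈ E(G2) ✓
  (0,7) → (φ(0),φ(7)) = (3,5) ∈ E(G2) ✓
  (1,2) → (φ(1),φ(2)) = (0,7) ∈ E(G2) ✓
  (1,3) → (φ(1),φ(3)) = (0,2) ∈ E(G2) ✓
  (1,5) → (φ(1),φ(5)) = (0,6) ∈ E(G2) ✓
  (2,3) → (φ(2),φ(3)) = (2,7) ∈ E(G2) ✓
  (2,4) → (φ(2),φ(4)) = (4,7) ∈ E(G2) ✓
  (3,6) → (φ(3),φ(6)) = (1,2) ∈ E(G2) ✓
  (4,6) → (φ(4),φ(6)) = (1,4) ∈ E(G2) ✓
  (4,7) → (φ(4),φ(7)) = (4,5) ∈ E(G2) ✓
  (5,6) → (φ(5),φ(6)) = (1,6) ∈ E(G2) ✓
All 12 edges of G1 map to edges of G2, and |E(G1)| = |E(G2)| = 12, so φ is a bijection on edges as well as vertices. Hence G1 ≅ G2.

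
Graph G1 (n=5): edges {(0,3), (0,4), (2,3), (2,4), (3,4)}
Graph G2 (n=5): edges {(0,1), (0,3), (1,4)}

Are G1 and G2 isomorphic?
No, not isomorphic

The graphs are NOT isomorphic.

Degrees in G1: deg(0)=2, deg(1)=0, deg(2)=2, deg(3)=3, deg(4)=3.
Sorted degree sequence of G1: [3, 3, 2, 2, 0].
Degrees in G2: deg(0)=2, deg(1)=2, deg(2)=0, deg(3)=1, deg(4)=1.
Sorted degree sequence of G2: [2, 2, 1, 1, 0].
The (sorted) degree sequence is an isomorphism invariant, so since G1 and G2 have different degree sequences they cannot be isomorphic.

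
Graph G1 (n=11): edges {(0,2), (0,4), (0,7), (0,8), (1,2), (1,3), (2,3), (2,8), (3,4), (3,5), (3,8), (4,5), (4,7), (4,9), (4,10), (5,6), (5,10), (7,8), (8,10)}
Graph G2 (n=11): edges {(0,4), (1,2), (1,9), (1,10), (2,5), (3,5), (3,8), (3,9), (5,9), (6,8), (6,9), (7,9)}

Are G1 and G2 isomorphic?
No, not isomorphic

The graphs are NOT isomorphic.

Connected components of G1: 1 component(s) with vertex sets [[0, 1, 2, 3, 4, 5, 6, 7, 8, 9, 10]], sizes [11].
Connected components of G2: 2 component(s) with vertex sets [[0, 4], [1, 2, 3, 5, 6, 7, 8, 9, 10]], sizes [2, 9].
The number of connected components (and the multiset of component sizes) is an isomorphism invariant — an isomorphism maps each component of G1 bijectively onto a component of G2. Since G1 has 1 component(s) and G2 has 2, they cannot be isomorphic.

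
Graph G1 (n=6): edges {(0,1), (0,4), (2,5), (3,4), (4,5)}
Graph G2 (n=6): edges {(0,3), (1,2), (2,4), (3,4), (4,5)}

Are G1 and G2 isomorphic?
Yes, isomorphic

The graphs are isomorphic.
One valid mapping φ: V(G1) → V(G2): 0→3, 1→0, 2→1, 3→5, 4→4, 5→2

Verify φ preserves adjacency — for each edge of G1, its image is an edge of G2:
  (0,1) → (φ(0),φ(1)) = (0,3) ∈ E(G2) ✓
  (0,4) → (φ(0),φ(4)) = (3,4) ∈ E(G2) ✓
  (2,5) → (φ(2),φ(5)) = (1,2) ∈ E(G2) ✓
  (3,4) → (φ(3),φ(4)) = (4,5) ∈ E(G2) ✓
  (4,5) → (φ(4),φ(5)) = (2,4) ∈ E(G2) ✓
All 5 edges of G1 map to edges of G2, and |E(G1)| = |E(G2)| = 5, so φ is a bijection on edges as well as vertices. Hence G1 ≅ G2.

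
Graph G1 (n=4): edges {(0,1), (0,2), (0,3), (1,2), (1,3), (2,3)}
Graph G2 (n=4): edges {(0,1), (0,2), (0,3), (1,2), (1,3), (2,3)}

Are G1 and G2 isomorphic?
Yes, isomorphic

The graphs are isomorphic.
One valid mapping φ: V(G1) → V(G2): 0→0, 1→1, 2→3, 3→2

Verify φ preserves adjacency — for each edge of G1, its image is an edge of G2:
  (0,1) → (φ(0),φ(1)) = (0,1) ∈ E(G2) ✓
  (0,2) → (φ(0),φ(2)) = (0,3) ∈ E(G2) ✓
  (0,3) → (φ(0),φ(3)) = (0,2) ∈ E(G2) ✓
  (1,2) → (φ(1),φ(2)) = (1,3) ∈ E(G2) ✓
  (1,3) → (φ(1),φ(3)) = (1,2) ∈ E(G2) ✓
  (2,3) → (φ(2),φ(3)) = (2,3) ∈ E(G2) ✓
All 6 edges of G1 map to edges of G2, and |E(G1)| = |E(G2)| = 6, so φ is a bijection on edges as well as vertices. Hence G1 ≅ G2.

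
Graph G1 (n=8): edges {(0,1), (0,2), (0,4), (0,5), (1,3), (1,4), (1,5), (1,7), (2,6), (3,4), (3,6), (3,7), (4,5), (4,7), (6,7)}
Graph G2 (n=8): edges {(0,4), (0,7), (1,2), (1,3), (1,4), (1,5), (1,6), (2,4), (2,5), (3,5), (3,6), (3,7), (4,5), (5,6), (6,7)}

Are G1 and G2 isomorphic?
Yes, isomorphic

The graphs are isomorphic.
One valid mapping φ: V(G1) → V(G2): 0→4, 1→5, 2→0, 3→6, 4→1, 5→2, 6→7, 7→3

Verify φ preserves adjacency — for each edge of G1, its image is an edge of G2:
  (0,1) → (φ(0),φ(1)) = (4,5) ∈ E(G2) ✓
  (0,2) → (φ(0),φ(2)) = (0,4) ∈ E(G2) ✓
  (0,4) → (φ(0),φ(4)) = (1,4) ∈ E(G2) ✓
  (0,5) → (φ(0),φ(5)) = (2,4) ∈ E(G2) ✓
  (1,3) → (φ(1),φ(3)) = (5,6) ∈ E(G2) ✓
  (1,4) → (φ(1),φ(4)) = (1,5) ∈ E(G2) ✓
  (1,5) → (φ(1),φ(5)) = (2,5) ∈ E(G2) ✓
  (1,7) → (φ(1),φ(7)) = (3,5) ∈ E(G2) ✓
  (2,6) → (φ(2),φ(6)) = (0,7) ∈ E(G2) ✓
  (3,4) → (φ(3),φ(4)) = (1,6) ∈ E(G2) ✓
  (3,6) → (φ(3),φ(6)) = (6,7) ∈ E(G2) ✓
  (3,7) → (φ(3),φ(7)) = (3,6) ∈ E(G2) ✓
  (4,5) → (φ(4),φ(5)) = (1,2) ∈ E(G2) ✓
  (4,7) → (φ(4),φ(7)) = (1,3) ∈ E(G2) ✓
  (6,7) → (φ(6),φ(7)) = (3,7) ∈ E(G2) ✓
All 15 edges of G1 map to edges of G2, and |E(G1)| = |E(G2)| = 15, so φ is a bijection on edges as well as vertices. Hence G1 ≅ G2.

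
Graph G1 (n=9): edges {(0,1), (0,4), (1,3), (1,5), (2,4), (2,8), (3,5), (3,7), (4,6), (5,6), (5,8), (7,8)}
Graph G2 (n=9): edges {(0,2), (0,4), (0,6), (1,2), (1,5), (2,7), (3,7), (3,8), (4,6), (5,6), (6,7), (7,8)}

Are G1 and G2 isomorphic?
No, not isomorphic

The graphs are NOT isomorphic.

Degrees in G1: deg(0)=2, deg(1)=3, deg(2)=2, deg(3)=3, deg(4)=3, deg(5)=4, deg(6)=2, deg(7)=2, deg(8)=3.
Sorted degree sequence of G1: [4, 3, 3, 3, 3, 2, 2, 2, 2].
Degrees in G2: deg(0)=3, deg(1)=2, deg(2)=3, deg(3)=2, deg(4)=2, deg(5)=2, deg(6)=4, deg(7)=4, deg(8)=2.
Sorted degree sequence of G2: [4, 4, 3, 3, 2, 2, 2, 2, 2].
The (sorted) degree sequence is an isomorphism invariant, so since G1 and G2 have different degree sequences they cannot be isomorphic.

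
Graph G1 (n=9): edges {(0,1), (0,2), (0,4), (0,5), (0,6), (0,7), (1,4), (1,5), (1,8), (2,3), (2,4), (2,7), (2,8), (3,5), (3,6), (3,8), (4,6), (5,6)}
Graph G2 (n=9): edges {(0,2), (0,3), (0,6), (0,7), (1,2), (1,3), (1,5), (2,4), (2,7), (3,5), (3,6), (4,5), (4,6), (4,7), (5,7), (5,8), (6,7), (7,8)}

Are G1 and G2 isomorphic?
Yes, isomorphic

The graphs are isomorphic.
One valid mapping φ: V(G1) → V(G2): 0→7, 1→2, 2→5, 3→3, 4→4, 5→0, 6→6, 7→8, 8→1

Verify φ preserves adjacency — for each edge of G1, its image is an edge of G2:
  (0,1) → (φ(0),φ(1)) = (2,7) ∈ E(G2) ✓
  (0,2) → (φ(0),φ(2)) = (5,7) ∈ E(G2) ✓
  (0,4) → (φ(0),φ(4)) = (4,7) ∈ E(G2) ✓
  (0,5) → (φ(0),φ(5)) = (0,7) ∈ E(G2) ✓
  (0,6) → (φ(0),φ(6)) = (6,7) ∈ E(G2) ✓
  (0,7) → (φ(0),φ(7)) = (7,8) ∈ E(G2) ✓
  (1,4) → (φ(1),φ(4)) = (2,4) ∈ E(G2) ✓
  (1,5) → (φ(1),φ(5)) = (0,2) ∈ E(G2) ✓
  (1,8) → (φ(1),φ(8)) = (1,2) ∈ E(G2) ✓
  (2,3) → (φ(2),φ(3)) = (3,5) ∈ E(G2) ✓
  (2,4) → (φ(2),φ(4)) = (4,5) ∈ E(G2) ✓
  (2,7) → (φ(2),φ(7)) = (5,8) ∈ E(G2) ✓
  (2,8) → (φ(2),φ(8)) = (1,5) ∈ E(G2) ✓
  (3,5) → (φ(3),φ(5)) = (0,3) ∈ E(G2) ✓
  (3,6) → (φ(3),φ(6)) = (3,6) ∈ E(G2) ✓
  (3,8) → (φ(3),φ(8)) = (1,3) ∈ E(G2) ✓
  (4,6) → (φ(4),φ(6)) = (4,6) ∈ E(G2) ✓
  (5,6) → (φ(5),φ(6)) = (0,6) ∈ E(G2) ✓
All 18 edges of G1 map to edges of G2, and |E(G1)| = |E(G2)| = 18, so φ is a bijection on edges as well as vertices. Hence G1 ≅ G2.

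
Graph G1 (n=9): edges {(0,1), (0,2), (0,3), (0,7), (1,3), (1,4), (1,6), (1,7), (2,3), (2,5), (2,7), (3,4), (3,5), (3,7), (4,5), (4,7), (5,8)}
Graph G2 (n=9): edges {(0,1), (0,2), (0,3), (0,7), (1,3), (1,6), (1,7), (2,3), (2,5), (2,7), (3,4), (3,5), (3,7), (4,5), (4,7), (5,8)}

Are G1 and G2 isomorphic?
No, not isomorphic

The graphs are NOT isomorphic.

Counting edges: G1 has 17 edge(s); G2 has 16 edge(s).
Edge count is an isomorphism invariant (a bijection on vertices induces a bijection on edges), so differing edge counts rule out isomorphism.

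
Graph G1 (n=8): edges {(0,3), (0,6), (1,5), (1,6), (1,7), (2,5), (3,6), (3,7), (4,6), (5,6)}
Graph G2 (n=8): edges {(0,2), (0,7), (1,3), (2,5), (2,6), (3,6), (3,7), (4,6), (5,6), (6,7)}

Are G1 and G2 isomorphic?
Yes, isomorphic

The graphs are isomorphic.
One valid mapping φ: V(G1) → V(G2): 0→5, 1→7, 2→1, 3→2, 4→4, 5→3, 6→6, 7→0

Verify φ preserves adjacency — for each edge of G1, its image is an edge of G2:
  (0,3) → (φ(0),φ(3)) = (2,5) ∈ E(G2) ✓
  (0,6) → (φ(0),φ(6)) = (5,6) ∈ E(G2) ✓
  (1,5) → (φ(1),φ(5)) = (3,7) ∈ E(G2) ✓
  (1,6) → (φ(1),φ(6)) = (6,7) ∈ E(G2) ✓
  (1,7) → (φ(1),φ(7)) = (0,7) ∈ E(G2) ✓
  (2,5) → (φ(2),φ(5)) = (1,3) ∈ E(G2) ✓
  (3,6) → (φ(3),φ(6)) = (2,6) ∈ E(G2) ✓
  (3,7) → (φ(3),φ(7)) = (0,2) ∈ E(G2) ✓
  (4,6) → (φ(4),φ(6)) = (4,6) ∈ E(G2) ✓
  (5,6) → (φ(5),φ(6)) = (3,6) ∈ E(G2) ✓
All 10 edges of G1 map to edges of G2, and |E(G1)| = |E(G2)| = 10, so φ is a bijection on edges as well as vertices. Hence G1 ≅ G2.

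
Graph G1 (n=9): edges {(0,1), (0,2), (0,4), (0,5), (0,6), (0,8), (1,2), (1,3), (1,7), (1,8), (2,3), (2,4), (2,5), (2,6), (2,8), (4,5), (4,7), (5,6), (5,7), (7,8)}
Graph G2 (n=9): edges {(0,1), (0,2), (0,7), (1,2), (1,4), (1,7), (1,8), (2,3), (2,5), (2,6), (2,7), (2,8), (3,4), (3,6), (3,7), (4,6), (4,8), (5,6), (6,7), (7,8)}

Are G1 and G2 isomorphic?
Yes, isomorphic

The graphs are isomorphic.
One valid mapping φ: V(G1) → V(G2): 0→7, 1→6, 2→2, 3→5, 4→8, 5→1, 6→0, 7→4, 8→3

Verify φ preserves adjacency — for each edge of G1, its image is an edge of G2:
  (0,1) → (φ(0),φ(1)) = (6,7) ∈ E(G2) ✓
  (0,2) → (φ(0),φ(2)) = (2,7) ∈ E(G2) ✓
  (0,4) → (φ(0),φ(4)) = (7,8) ∈ E(G2) ✓
  (0,5) → (φ(0),φ(5)) = (1,7) ∈ E(G2) ✓
  (0,6) → (φ(0),φ(6)) = (0,7) ∈ E(G2) ✓
  (0,8) → (φ(0),φ(8)) = (3,7) ∈ E(G2) ✓
  (1,2) → (φ(1),φ(2)) = (2,6) ∈ E(G2) ✓
  (1,3) → (φ(1),φ(3)) = (5,6) ∈ E(G2) ✓
  (1,7) → (φ(1),φ(7)) = (4,6) ∈ E(G2) ✓
  (1,8) → (φ(1),φ(8)) = (3,6) ∈ E(G2) ✓
  (2,3) → (φ(2),φ(3)) = (2,5) ∈ E(G2) ✓
  (2,4) → (φ(2),φ(4)) = (2,8) ∈ E(G2) ✓
  (2,5) → (φ(2),φ(5)) = (1,2) ∈ E(G2) ✓
  (2,6) → (φ(2),φ(6)) = (0,2) ∈ E(G2) ✓
  (2,8) → (φ(2),φ(8)) = (2,3) ∈ E(G2) ✓
  (4,5) → (φ(4),φ(5)) = (1,8) ∈ E(G2) ✓
  (4,7) → (φ(4),φ(7)) = (4,8) ∈ E(G2) ✓
  (5,6) → (φ(5),φ(6)) = (0,1) ∈ E(G2) ✓
  (5,7) → (φ(5),φ(7)) = (1,4) ∈ E(G2) ✓
  (7,8) → (φ(7),φ(8)) = (3,4) ∈ E(G2) ✓
All 20 edges of G1 map to edges of G2, and |E(G1)| = |E(G2)| = 20, so φ is a bijection on edges as well as vertices. Hence G1 ≅ G2.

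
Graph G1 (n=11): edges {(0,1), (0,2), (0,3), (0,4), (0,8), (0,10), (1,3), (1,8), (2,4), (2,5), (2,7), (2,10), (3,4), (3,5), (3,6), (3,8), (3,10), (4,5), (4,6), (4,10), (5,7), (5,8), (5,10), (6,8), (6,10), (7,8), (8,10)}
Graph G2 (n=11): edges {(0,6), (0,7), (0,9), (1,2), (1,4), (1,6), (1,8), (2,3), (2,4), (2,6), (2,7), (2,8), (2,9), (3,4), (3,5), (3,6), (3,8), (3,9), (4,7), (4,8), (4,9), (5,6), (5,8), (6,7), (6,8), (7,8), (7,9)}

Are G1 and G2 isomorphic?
Yes, isomorphic

The graphs are isomorphic.
One valid mapping φ: V(G1) → V(G2): 0→3, 1→5, 2→9, 3→8, 4→4, 5→7, 6→1, 7→0, 8→6, 9→10, 10→2

Verify φ preserves adjacency — for each edge of G1, its image is an edge of G2:
  (0,1) → (φ(0),φ(1)) = (3,5) ∈ E(G2) ✓
  (0,2) → (φ(0),φ(2)) = (3,9) ∈ E(G2) ✓
  (0,3) → (φ(0),φ(3)) = (3,8) ∈ E(G2) ✓
  (0,4) → (φ(0),φ(4)) = (3,4) ∈ E(G2) ✓
  (0,8) → (φ(0),φ(8)) = (3,6) ∈ E(G2) ✓
  (0,10) → (φ(0),φ(10)) = (2,3) ∈ E(G2) ✓
  (1,3) → (φ(1),φ(3)) = (5,8) ∈ E(G2) ✓
  (1,8) → (φ(1),φ(8)) = (5,6) ∈ E(G2) ✓
  (2,4) → (φ(2),φ(4)) = (4,9) ∈ E(G2) ✓
  (2,5) → (φ(2),φ(5)) = (7,9) ∈ E(G2) ✓
  (2,7) → (φ(2),φ(7)) = (0,9) ∈ E(G2) ✓
  (2,10) → (φ(2),φ(10)) = (2,9) ∈ E(G2) ✓
  (3,4) → (φ(3),φ(4)) = (4,8) ∈ E(G2) ✓
  (3,5) → (φ(3),φ(5)) = (7,8) ∈ E(G2) ✓
  (3,6) → (φ(3),φ(6)) = (1,8) ∈ E(G2) ✓
  (3,8) → (φ(3),φ(8)) = (6,8) ∈ E(G2) ✓
  (3,10) → (φ(3),φ(10)) = (2,8) ∈ E(G2) ✓
  (4,5) → (φ(4),φ(5)) = (4,7) ∈ E(G2) ✓
  (4,6) → (φ(4),φ(6)) = (1,4) ∈ E(G2) ✓
  (4,10) → (φ(4),φ(10)) = (2,4) ∈ E(G2) ✓
  (5,7) → (φ(5),φ(7)) = (0,7) ∈ E(G2) ✓
  (5,8) → (φ(5),φ(8)) = (6,7) ∈ E(G2) ✓
  (5,10) → (φ(5),φ(10)) = (2,7) ∈ E(G2) ✓
  (6,8) → (φ(6),φ(8)) = (1,6) ∈ E(G2) ✓
  (6,10) → (φ(6),φ(10)) = (1,2) ∈ E(G2) ✓
  (7,8) → (φ(7),φ(8)) = (0,6) ∈ E(G2) ✓
  (8,10) → (φ(8),φ(10)) = (2,6) ∈ E(G2) ✓
All 27 edges of G1 map to edges of G2, and |E(G1)| = |E(G2)| = 27, so φ is a bijection on edges as well as vertices. Hence G1 ≅ G2.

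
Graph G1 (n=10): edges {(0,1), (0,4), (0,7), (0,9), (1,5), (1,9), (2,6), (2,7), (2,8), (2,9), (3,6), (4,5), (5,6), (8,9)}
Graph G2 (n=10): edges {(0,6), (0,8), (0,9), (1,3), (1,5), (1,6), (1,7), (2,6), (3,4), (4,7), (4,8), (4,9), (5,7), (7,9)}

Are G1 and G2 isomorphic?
Yes, isomorphic

The graphs are isomorphic.
One valid mapping φ: V(G1) → V(G2): 0→4, 1→9, 2→1, 3→2, 4→8, 5→0, 6→6, 7→3, 8→5, 9→7

Verify φ preserves adjacency — for each edge of G1, its image is an edge of G2:
  (0,1) → (φ(0),φ(1)) = (4,9) ∈ E(G2) ✓
  (0,4) → (φ(0),φ(4)) = (4,8) ∈ E(G2) ✓
  (0,7) → (φ(0),φ(7)) = (3,4) ∈ E(G2) ✓
  (0,9) → (φ(0),φ(9)) = (4,7) ∈ E(G2) ✓
  (1,5) → (φ(1),φ(5)) = (0,9) ∈ E(G2) ✓
  (1,9) → (φ(1),φ(9)) = (7,9) ∈ E(G2) ✓
  (2,6) → (φ(2),φ(6)) = (1,6) ∈ E(G2) ✓
  (2,7) → (φ(2),φ(7)) = (1,3) ∈ E(G2) ✓
  (2,8) → (φ(2),φ(8)) = (1,5) ∈ E(G2) ✓
  (2,9) → (φ(2),φ(9)) = (1,7) ∈ E(G2) ✓
  (3,6) → (φ(3),φ(6)) = (2,6) ∈ E(G2) ✓
  (4,5) → (φ(4),φ(5)) = (0,8) ∈ E(G2) ✓
  (5,6) → (φ(5),φ(6)) = (0,6) ∈ E(G2) ✓
  (8,9) → (φ(8),φ(9)) = (5,7) ∈ E(G2) ✓
All 14 edges of G1 map to edges of G2, and |E(G1)| = |E(G2)| = 14, so φ is a bijection on edges as well as vertices. Hence G1 ≅ G2.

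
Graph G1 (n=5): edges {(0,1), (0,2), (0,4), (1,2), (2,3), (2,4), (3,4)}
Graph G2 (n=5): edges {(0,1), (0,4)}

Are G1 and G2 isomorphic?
No, not isomorphic

The graphs are NOT isomorphic.

Degrees in G1: deg(0)=3, deg(1)=2, deg(2)=4, deg(3)=2, deg(4)=3.
Sorted degree sequence of G1: [4, 3, 3, 2, 2].
Degrees in G2: deg(0)=2, deg(1)=1, deg(2)=0, deg(3)=0, deg(4)=1.
Sorted degree sequence of G2: [2, 1, 1, 0, 0].
The (sorted) degree sequence is an isomorphism invariant, so since G1 and G2 have different degree sequences they cannot be isomorphic.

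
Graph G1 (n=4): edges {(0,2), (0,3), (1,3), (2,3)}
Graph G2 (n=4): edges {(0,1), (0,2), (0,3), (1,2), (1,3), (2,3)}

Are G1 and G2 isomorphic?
No, not isomorphic

The graphs are NOT isomorphic.

Counting edges: G1 has 4 edge(s); G2 has 6 edge(s).
Edge count is an isomorphism invariant (a bijection on vertices induces a bijection on edges), so differing edge counts rule out isomorphism.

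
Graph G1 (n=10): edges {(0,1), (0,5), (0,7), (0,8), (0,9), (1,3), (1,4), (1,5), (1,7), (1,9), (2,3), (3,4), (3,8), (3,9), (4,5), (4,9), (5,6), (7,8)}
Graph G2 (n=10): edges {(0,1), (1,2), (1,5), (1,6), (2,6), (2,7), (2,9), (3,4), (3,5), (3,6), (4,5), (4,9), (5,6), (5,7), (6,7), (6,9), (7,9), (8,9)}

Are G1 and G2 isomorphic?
Yes, isomorphic

The graphs are isomorphic.
One valid mapping φ: V(G1) → V(G2): 0→5, 1→6, 2→8, 3→9, 4→2, 5→1, 6→0, 7→3, 8→4, 9→7

Verify φ preserves adjacency — for each edge of G1, its image is an edge of G2:
  (0,1) → (φ(0),φ(1)) = (5,6) ∈ E(G2) ✓
  (0,5) → (φ(0),φ(5)) = (1,5) ∈ E(G2) ✓
  (0,7) → (φ(0),φ(7)) = (3,5) ∈ E(G2) ✓
  (0,8) → (φ(0),φ(8)) = (4,5) ∈ E(G2) ✓
  (0,9) → (φ(0),φ(9)) = (5,7) ∈ E(G2) ✓
  (1,3) → (φ(1),φ(3)) = (6,9) ∈ E(G2) ✓
  (1,4) → (φ(1),φ(4)) = (2,6) ∈ E(G2) ✓
  (1,5) → (φ(1),φ(5)) = (1,6) ∈ E(G2) ✓
  (1,7) → (φ(1),φ(7)) = (3,6) ∈ E(G2) ✓
  (1,9) → (φ(1),φ(9)) = (6,7) ∈ E(G2) ✓
  (2,3) → (φ(2),φ(3)) = (8,9) ∈ E(G2) ✓
  (3,4) → (φ(3),φ(4)) = (2,9) ∈ E(G2) ✓
  (3,8) → (φ(3),φ(8)) = (4,9) ∈ E(G2) ✓
  (3,9) → (φ(3),φ(9)) = (7,9) ∈ E(G2) ✓
  (4,5) → (φ(4),φ(5)) = (1,2) ∈ E(G2) ✓
  (4,9) → (φ(4),φ(9)) = (2,7) ∈ E(G2) ✓
  (5,6) → (φ(5),φ(6)) = (0,1) ∈ E(G2) ✓
  (7,8) → (φ(7),φ(8)) = (3,4) ∈ E(G2) ✓
All 18 edges of G1 map to edges of G2, and |E(G1)| = |E(G2)| = 18, so φ is a bijection on edges as well as vertices. Hence G1 ≅ G2.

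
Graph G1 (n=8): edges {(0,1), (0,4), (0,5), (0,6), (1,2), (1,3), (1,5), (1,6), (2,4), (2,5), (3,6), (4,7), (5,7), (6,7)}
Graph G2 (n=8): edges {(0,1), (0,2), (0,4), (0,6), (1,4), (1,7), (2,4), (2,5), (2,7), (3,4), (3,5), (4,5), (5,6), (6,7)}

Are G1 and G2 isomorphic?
Yes, isomorphic

The graphs are isomorphic.
One valid mapping φ: V(G1) → V(G2): 0→2, 1→4, 2→1, 3→3, 4→7, 5→0, 6→5, 7→6

Verify φ preserves adjacency — for each edge of G1, its image is an edge of G2:
  (0,1) → (φ(0),φ(1)) = (2,4) ∈ E(G2) ✓
  (0,4) → (φ(0),φ(4)) = (2,7) ∈ E(G2) ✓
  (0,5) → (φ(0),φ(5)) = (0,2) ∈ E(G2) ✓
  (0,6) → (φ(0),φ(6)) = (2,5) ∈ E(G2) ✓
  (1,2) → (φ(1),φ(2)) = (1,4) ∈ E(G2) ✓
  (1,3) → (φ(1),φ(3)) = (3,4) ∈ E(G2) ✓
  (1,5) → (φ(1),φ(5)) = (0,4) ∈ E(G2) ✓
  (1,6) → (φ(1),φ(6)) = (4,5) ∈ E(G2) ✓
  (2,4) → (φ(2),φ(4)) = (1,7) ∈ E(G2) ✓
  (2,5) → (φ(2),φ(5)) = (0,1) ∈ E(G2) ✓
  (3,6) → (φ(3),φ(6)) = (3,5) ∈ E(G2) ✓
  (4,7) → (φ(4),φ(7)) = (6,7) ∈ E(G2) ✓
  (5,7) → (φ(5),φ(7)) = (0,6) ∈ E(G2) ✓
  (6,7) → (φ(6),φ(7)) = (5,6) ∈ E(G2) ✓
All 14 edges of G1 map to edges of G2, and |E(G1)| = |E(G2)| = 14, so φ is a bijection on edges as well as vertices. Hence G1 ≅ G2.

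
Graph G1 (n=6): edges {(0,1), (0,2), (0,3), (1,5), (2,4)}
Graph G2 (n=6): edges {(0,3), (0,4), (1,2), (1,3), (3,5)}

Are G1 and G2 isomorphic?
Yes, isomorphic

The graphs are isomorphic.
One valid mapping φ: V(G1) → V(G2): 0→3, 1→1, 2→0, 3→5, 4→4, 5→2

Verify φ preserves adjacency — for each edge of G1, its image is an edge of G2:
  (0,1) → (φ(0),φ(1)) = (1,3) ∈ E(G2) ✓
  (0,2) → (φ(0),φ(2)) = (0,3) ∈ E(G2) ✓
  (0,3) → (φ(0),φ(3)) = (3,5) ∈ E(G2) ✓
  (1,5) → (φ(1),φ(5)) = (1,2) ∈ E(G2) ✓
  (2,4) → (φ(2),φ(4)) = (0,4) ∈ E(G2) ✓
All 5 edges of G1 map to edges of G2, and |E(G1)| = |E(G2)| = 5, so φ is a bijection on edges as well as vertices. Hence G1 ≅ G2.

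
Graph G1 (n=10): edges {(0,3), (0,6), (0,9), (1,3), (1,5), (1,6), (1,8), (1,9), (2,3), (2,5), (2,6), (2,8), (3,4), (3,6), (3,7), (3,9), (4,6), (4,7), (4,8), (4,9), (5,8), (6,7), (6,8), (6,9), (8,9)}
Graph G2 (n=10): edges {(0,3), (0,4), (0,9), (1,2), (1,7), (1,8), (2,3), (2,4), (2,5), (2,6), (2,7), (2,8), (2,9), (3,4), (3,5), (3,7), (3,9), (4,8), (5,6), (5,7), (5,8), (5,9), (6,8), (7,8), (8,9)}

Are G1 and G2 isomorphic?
Yes, isomorphic

The graphs are isomorphic.
One valid mapping φ: V(G1) → V(G2): 0→6, 1→9, 2→4, 3→8, 4→7, 5→0, 6→2, 7→1, 8→3, 9→5

Verify φ preserves adjacency — for each edge of G1, its image is an edge of G2:
  (0,3) → (φ(0),φ(3)) = (6,8) ∈ E(G2) ✓
  (0,6) → (φ(0),φ(6)) = (2,6) ∈ E(G2) ✓
  (0,9) → (φ(0),φ(9)) = (5,6) ∈ E(G2) ✓
  (1,3) → (φ(1),φ(3)) = (8,9) ∈ E(G2) ✓
  (1,5) → (φ(1),φ(5)) = (0,9) ∈ E(G2) ✓
  (1,6) → (φ(1),φ(6)) = (2,9) ∈ E(G2) ✓
  (1,8) → (φ(1),φ(8)) = (3,9) ∈ E(G2) ✓
  (1,9) → (φ(1),φ(9)) = (5,9) ∈ E(G2) ✓
  (2,3) → (φ(2),φ(3)) = (4,8) ∈ E(G2) ✓
  (2,5) → (φ(2),φ(5)) = (0,4) ∈ E(G2) ✓
  (2,6) → (φ(2),φ(6)) = (2,4) ∈ E(G2) ✓
  (2,8) → (φ(2),φ(8)) = (3,4) ∈ E(G2) ✓
  (3,4) → (φ(3),φ(4)) = (7,8) ∈ E(G2) ✓
  (3,6) → (φ(3),φ(6)) = (2,8) ∈ E(G2) ✓
  (3,7) → (φ(3),φ(7)) = (1,8) ∈ E(G2) ✓
  (3,9) → (φ(3),φ(9)) = (5,8) ∈ E(G2) ✓
  (4,6) → (φ(4),φ(6)) = (2,7) ∈ E(G2) ✓
  (4,7) → (φ(4),φ(7)) = (1,7) ∈ E(G2) ✓
  (4,8) → (φ(4),φ(8)) = (3,7) ∈ E(G2) ✓
  (4,9) → (φ(4),φ(9)) = (5,7) ∈ E(G2) ✓
  (5,8) → (φ(5),φ(8)) = (0,3) ∈ E(G2) ✓
  (6,7) → (φ(6),φ(7)) = (1,2) ∈ E(G2) ✓
  (6,8) → (φ(6),φ(8)) = (2,3) ∈ E(G2) ✓
  (6,9) → (φ(6),φ(9)) = (2,5) ∈ E(G2) ✓
  (8,9) → (φ(8),φ(9)) = (3,5) ∈ E(G2) ✓
All 25 edges of G1 map to edges of G2, and |E(G1)| = |E(G2)| = 25, so φ is a bijection on edges as well as vertices. Hence G1 ≅ G2.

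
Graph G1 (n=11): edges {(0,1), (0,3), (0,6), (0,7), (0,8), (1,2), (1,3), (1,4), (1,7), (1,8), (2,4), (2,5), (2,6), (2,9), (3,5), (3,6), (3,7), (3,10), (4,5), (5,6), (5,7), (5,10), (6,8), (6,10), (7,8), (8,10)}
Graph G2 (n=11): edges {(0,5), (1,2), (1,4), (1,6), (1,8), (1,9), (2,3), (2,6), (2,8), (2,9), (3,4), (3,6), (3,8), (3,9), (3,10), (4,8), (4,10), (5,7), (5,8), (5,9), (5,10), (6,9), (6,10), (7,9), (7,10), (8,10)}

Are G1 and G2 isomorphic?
Yes, isomorphic

The graphs are isomorphic.
One valid mapping φ: V(G1) → V(G2): 0→2, 1→9, 2→5, 3→3, 4→7, 5→10, 6→8, 7→6, 8→1, 9→0, 10→4

Verify φ preserves adjacency — for each edge of G1, its image is an edge of G2:
  (0,1) → (φ(0),φ(1)) = (2,9) ∈ E(G2) ✓
  (0,3) → (φ(0),φ(3)) = (2,3) ∈ E(G2) ✓
  (0,6) → (φ(0),φ(6)) = (2,8) ∈ E(G2) ✓
  (0,7) → (φ(0),φ(7)) = (2,6) ∈ E(G2) ✓
  (0,8) → (φ(0),φ(8)) = (1,2) ∈ E(G2) ✓
  (1,2) → (φ(1),φ(2)) = (5,9) ∈ E(G2) ✓
  (1,3) → (φ(1),φ(3)) = (3,9) ∈ E(G2) ✓
  (1,4) → (φ(1),φ(4)) = (7,9) ∈ E(G2) ✓
  (1,7) → (φ(1),φ(7)) = (6,9) ∈ E(G2) ✓
  (1,8) → (φ(1),φ(8)) = (1,9) ∈ E(G2) ✓
  (2,4) → (φ(2),φ(4)) = (5,7) ∈ E(G2) ✓
  (2,5) → (φ(2),φ(5)) = (5,10) ∈ E(G2) ✓
  (2,6) → (φ(2),φ(6)) = (5,8) ∈ E(G2) ✓
  (2,9) → (φ(2),φ(9)) = (0,5) ∈ E(G2) ✓
  (3,5) → (φ(3),φ(5)) = (3,10) ∈ E(G2) ✓
  (3,6) → (φ(3),φ(6)) = (3,8) ∈ E(G2) ✓
  (3,7) → (φ(3),φ(7)) = (3,6) ∈ E(G2) ✓
  (3,10) → (φ(3),φ(10)) = (3,4) ∈ E(G2) ✓
  (4,5) → (φ(4),φ(5)) = (7,10) ∈ E(G2) ✓
  (5,6) → (φ(5),φ(6)) = (8,10) ∈ E(G2) ✓
  (5,7) → (φ(5),φ(7)) = (6,10) ∈ E(G2) ✓
  (5,10) → (φ(5),φ(10)) = (4,10) ∈ E(G2) ✓
  (6,8) → (φ(6),φ(8)) = (1,8) ∈ E(G2) ✓
  (6,10) → (φ(6),φ(10)) = (4,8) ∈ E(G2) ✓
  (7,8) → (φ(7),φ(8)) = (1,6) ∈ E(G2) ✓
  (8,10) → (φ(8),φ(10)) = (1,4) ∈ E(G2) ✓
All 26 edges of G1 map to edges of G2, and |E(G1)| = |E(G2)| = 26, so φ is a bijection on edges as well as vertices. Hence G1 ≅ G2.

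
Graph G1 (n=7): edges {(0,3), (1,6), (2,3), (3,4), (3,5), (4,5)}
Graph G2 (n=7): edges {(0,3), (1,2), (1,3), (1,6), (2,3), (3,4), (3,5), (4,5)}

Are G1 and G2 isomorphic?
No, not isomorphic

The graphs are NOT isomorphic.

Counting edges: G1 has 6 edge(s); G2 has 8 edge(s).
Edge count is an isomorphism invariant (a bijection on vertices induces a bijection on edges), so differing edge counts rule out isomorphism.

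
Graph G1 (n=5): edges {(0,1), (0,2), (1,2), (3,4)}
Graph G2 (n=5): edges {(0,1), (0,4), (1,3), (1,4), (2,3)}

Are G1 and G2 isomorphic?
No, not isomorphic

The graphs are NOT isomorphic.

Degrees in G1: deg(0)=2, deg(1)=2, deg(2)=2, deg(3)=1, deg(4)=1.
Sorted degree sequence of G1: [2, 2, 2, 1, 1].
Degrees in G2: deg(0)=2, deg(1)=3, deg(2)=1, deg(3)=2, deg(4)=2.
Sorted degree sequence of G2: [3, 2, 2, 2, 1].
The (sorted) degree sequence is an isomorphism invariant, so since G1 and G2 have different degree sequences they cannot be isomorphic.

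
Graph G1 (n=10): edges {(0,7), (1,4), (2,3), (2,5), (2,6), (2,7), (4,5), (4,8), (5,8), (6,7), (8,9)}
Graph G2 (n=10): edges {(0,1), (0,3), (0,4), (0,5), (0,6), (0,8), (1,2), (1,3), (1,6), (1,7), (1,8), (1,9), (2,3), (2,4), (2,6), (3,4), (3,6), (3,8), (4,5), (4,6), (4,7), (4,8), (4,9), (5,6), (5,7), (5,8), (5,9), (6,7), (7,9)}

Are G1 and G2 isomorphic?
No, not isomorphic

The graphs are NOT isomorphic.

Counting triangles (3-cliques): G1 has 2, G2 has 30.
Triangle count is an isomorphism invariant, so differing triangle counts rule out isomorphism.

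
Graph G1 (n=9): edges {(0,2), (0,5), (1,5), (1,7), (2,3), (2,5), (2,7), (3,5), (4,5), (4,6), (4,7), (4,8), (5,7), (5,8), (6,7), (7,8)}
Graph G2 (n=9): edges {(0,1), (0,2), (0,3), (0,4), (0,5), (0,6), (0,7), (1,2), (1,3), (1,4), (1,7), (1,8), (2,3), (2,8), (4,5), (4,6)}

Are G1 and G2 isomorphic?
Yes, isomorphic

The graphs are isomorphic.
One valid mapping φ: V(G1) → V(G2): 0→6, 1→7, 2→4, 3→5, 4→2, 5→0, 6→8, 7→1, 8→3

Verify φ preserves adjacency — for each edge of G1, its image is an edge of G2:
  (0,2) → (φ(0),φ(2)) = (4,6) ∈ E(G2) ✓
  (0,5) → (φ(0),φ(5)) = (0,6) ∈ E(G2) ✓
  (1,5) → (φ(1),φ(5)) = (0,7) ∈ E(G2) ✓
  (1,7) → (φ(1),φ(7)) = (1,7) ∈ E(G2) ✓
  (2,3) → (φ(2),φ(3)) = (4,5) ∈ E(G2) ✓
  (2,5) → (φ(2),φ(5)) = (0,4) ∈ E(G2) ✓
  (2,7) → (φ(2),φ(7)) = (1,4) ∈ E(G2) ✓
  (3,5) → (φ(3),φ(5)) = (0,5) ∈ E(G2) ✓
  (4,5) → (φ(4),φ(5)) = (0,2) ∈ E(G2) ✓
  (4,6) → (φ(4),φ(6)) = (2,8) ∈ E(G2) ✓
  (4,7) → (φ(4),φ(7)) = (1,2) ∈ E(G2) ✓
  (4,8) → (φ(4),φ(8)) = (2,3) ∈ E(G2) ✓
  (5,7) → (φ(5),φ(7)) = (0,1) ∈ E(G2) ✓
  (5,8) → (φ(5),φ(8)) = (0,3) ∈ E(G2) ✓
  (6,7) → (φ(6),φ(7)) = (1,8) ∈ E(G2) ✓
  (7,8) → (φ(7),φ(8)) = (1,3) ∈ E(G2) ✓
All 16 edges of G1 map to edges of G2, and |E(G1)| = |E(G2)| = 16, so φ is a bijection on edges as well as vertices. Hence G1 ≅ G2.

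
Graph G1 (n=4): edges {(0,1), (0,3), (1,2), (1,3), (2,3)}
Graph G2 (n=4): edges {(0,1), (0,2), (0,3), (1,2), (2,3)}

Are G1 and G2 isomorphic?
Yes, isomorphic

The graphs are isomorphic.
One valid mapping φ: V(G1) → V(G2): 0→1, 1→2, 2→3, 3→0

Verify φ preserves adjacency — for each edge of G1, its image is an edge of G2:
  (0,1) → (φ(0),φ(1)) = (1,2) ∈ E(G2) ✓
  (0,3) → (φ(0),φ(3)) = (0,1) ∈ E(G2) ✓
  (1,2) → (φ(1),φ(2)) = (2,3) ∈ E(G2) ✓
  (1,3) → (φ(1),φ(3)) = (0,2) ∈ E(G2) ✓
  (2,3) → (φ(2),φ(3)) = (0,3) ∈ E(G2) ✓
All 5 edges of G1 map to edges of G2, and |E(G1)| = |E(G2)| = 5, so φ is a bijection on edges as well as vertices. Hence G1 ≅ G2.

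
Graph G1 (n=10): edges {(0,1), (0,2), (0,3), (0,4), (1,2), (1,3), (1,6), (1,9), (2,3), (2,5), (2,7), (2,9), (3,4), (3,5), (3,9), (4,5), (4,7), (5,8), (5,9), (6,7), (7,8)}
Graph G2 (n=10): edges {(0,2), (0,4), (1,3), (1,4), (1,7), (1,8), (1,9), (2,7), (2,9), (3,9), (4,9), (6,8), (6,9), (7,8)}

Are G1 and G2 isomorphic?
No, not isomorphic

The graphs are NOT isomorphic.

Connected components of G1: 1 component(s) with vertex sets [[0, 1, 2, 3, 4, 5, 6, 7, 8, 9]], sizes [10].
Connected components of G2: 2 component(s) with vertex sets [[5], [0, 1, 2, 3, 4, 6, 7, 8, 9]], sizes [1, 9].
The number of connected components (and the multiset of component sizes) is an isomorphism invariant — an isomorphism maps each component of G1 bijectively onto a component of G2. Since G1 has 1 component(s) and G2 has 2, they cannot be isomorphic.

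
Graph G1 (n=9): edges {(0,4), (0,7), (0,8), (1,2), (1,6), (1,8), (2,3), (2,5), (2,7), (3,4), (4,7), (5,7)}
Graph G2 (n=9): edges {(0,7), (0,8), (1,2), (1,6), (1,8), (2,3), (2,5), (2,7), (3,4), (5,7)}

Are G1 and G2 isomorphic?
No, not isomorphic

The graphs are NOT isomorphic.

Counting edges: G1 has 12 edge(s); G2 has 10 edge(s).
Edge count is an isomorphism invariant (a bijection on vertices induces a bijection on edges), so differing edge counts rule out isomorphism.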